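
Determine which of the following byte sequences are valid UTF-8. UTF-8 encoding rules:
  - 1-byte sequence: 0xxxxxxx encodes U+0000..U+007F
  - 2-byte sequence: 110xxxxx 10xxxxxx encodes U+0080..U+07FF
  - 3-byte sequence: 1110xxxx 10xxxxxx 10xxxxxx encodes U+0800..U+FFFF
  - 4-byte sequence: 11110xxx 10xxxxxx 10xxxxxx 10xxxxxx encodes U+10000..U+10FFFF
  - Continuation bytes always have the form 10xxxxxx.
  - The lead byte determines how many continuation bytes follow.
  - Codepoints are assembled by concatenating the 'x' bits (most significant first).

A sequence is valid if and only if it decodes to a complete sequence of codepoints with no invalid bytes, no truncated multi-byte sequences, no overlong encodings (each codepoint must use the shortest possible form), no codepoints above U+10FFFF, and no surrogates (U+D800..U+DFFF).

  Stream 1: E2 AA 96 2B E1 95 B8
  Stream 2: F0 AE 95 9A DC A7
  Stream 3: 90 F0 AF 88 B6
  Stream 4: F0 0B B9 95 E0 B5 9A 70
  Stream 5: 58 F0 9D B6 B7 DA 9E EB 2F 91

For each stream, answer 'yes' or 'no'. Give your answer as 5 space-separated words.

Stream 1: decodes cleanly. VALID
Stream 2: decodes cleanly. VALID
Stream 3: error at byte offset 0. INVALID
Stream 4: error at byte offset 1. INVALID
Stream 5: error at byte offset 8. INVALID

Answer: yes yes no no no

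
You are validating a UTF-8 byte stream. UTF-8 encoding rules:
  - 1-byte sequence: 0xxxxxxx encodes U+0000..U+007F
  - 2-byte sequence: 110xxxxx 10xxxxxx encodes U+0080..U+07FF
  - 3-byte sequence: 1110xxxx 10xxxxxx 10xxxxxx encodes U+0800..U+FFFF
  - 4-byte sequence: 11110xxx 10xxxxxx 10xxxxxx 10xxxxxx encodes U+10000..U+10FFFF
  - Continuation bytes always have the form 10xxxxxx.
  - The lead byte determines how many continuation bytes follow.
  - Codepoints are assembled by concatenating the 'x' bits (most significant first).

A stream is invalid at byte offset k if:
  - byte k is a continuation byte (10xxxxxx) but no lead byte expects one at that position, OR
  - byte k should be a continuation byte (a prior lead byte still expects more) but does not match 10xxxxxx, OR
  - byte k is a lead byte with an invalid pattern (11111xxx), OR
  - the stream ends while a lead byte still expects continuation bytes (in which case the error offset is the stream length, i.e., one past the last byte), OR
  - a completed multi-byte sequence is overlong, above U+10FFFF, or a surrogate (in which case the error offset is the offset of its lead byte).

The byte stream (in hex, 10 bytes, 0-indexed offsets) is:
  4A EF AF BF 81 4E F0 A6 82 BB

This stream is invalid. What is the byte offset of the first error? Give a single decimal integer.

Answer: 4

Derivation:
Byte[0]=4A: 1-byte ASCII. cp=U+004A
Byte[1]=EF: 3-byte lead, need 2 cont bytes. acc=0xF
Byte[2]=AF: continuation. acc=(acc<<6)|0x2F=0x3EF
Byte[3]=BF: continuation. acc=(acc<<6)|0x3F=0xFBFF
Completed: cp=U+FBFF (starts at byte 1)
Byte[4]=81: INVALID lead byte (not 0xxx/110x/1110/11110)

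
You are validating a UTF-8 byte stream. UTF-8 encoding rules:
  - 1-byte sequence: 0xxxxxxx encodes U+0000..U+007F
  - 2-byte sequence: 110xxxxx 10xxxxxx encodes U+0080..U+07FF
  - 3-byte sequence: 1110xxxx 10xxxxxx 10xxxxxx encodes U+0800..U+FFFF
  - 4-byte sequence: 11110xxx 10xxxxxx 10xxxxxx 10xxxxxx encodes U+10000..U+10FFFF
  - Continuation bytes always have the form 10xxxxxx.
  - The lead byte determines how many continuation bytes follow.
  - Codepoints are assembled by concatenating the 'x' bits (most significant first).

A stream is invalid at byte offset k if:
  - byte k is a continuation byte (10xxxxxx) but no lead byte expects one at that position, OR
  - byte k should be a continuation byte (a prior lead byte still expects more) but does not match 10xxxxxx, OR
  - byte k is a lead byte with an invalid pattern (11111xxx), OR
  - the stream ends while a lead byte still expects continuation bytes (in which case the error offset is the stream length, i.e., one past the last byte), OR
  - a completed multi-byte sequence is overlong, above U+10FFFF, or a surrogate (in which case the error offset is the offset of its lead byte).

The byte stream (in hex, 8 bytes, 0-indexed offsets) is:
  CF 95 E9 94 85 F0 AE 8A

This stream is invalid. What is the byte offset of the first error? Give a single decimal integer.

Byte[0]=CF: 2-byte lead, need 1 cont bytes. acc=0xF
Byte[1]=95: continuation. acc=(acc<<6)|0x15=0x3D5
Completed: cp=U+03D5 (starts at byte 0)
Byte[2]=E9: 3-byte lead, need 2 cont bytes. acc=0x9
Byte[3]=94: continuation. acc=(acc<<6)|0x14=0x254
Byte[4]=85: continuation. acc=(acc<<6)|0x05=0x9505
Completed: cp=U+9505 (starts at byte 2)
Byte[5]=F0: 4-byte lead, need 3 cont bytes. acc=0x0
Byte[6]=AE: continuation. acc=(acc<<6)|0x2E=0x2E
Byte[7]=8A: continuation. acc=(acc<<6)|0x0A=0xB8A
Byte[8]: stream ended, expected continuation. INVALID

Answer: 8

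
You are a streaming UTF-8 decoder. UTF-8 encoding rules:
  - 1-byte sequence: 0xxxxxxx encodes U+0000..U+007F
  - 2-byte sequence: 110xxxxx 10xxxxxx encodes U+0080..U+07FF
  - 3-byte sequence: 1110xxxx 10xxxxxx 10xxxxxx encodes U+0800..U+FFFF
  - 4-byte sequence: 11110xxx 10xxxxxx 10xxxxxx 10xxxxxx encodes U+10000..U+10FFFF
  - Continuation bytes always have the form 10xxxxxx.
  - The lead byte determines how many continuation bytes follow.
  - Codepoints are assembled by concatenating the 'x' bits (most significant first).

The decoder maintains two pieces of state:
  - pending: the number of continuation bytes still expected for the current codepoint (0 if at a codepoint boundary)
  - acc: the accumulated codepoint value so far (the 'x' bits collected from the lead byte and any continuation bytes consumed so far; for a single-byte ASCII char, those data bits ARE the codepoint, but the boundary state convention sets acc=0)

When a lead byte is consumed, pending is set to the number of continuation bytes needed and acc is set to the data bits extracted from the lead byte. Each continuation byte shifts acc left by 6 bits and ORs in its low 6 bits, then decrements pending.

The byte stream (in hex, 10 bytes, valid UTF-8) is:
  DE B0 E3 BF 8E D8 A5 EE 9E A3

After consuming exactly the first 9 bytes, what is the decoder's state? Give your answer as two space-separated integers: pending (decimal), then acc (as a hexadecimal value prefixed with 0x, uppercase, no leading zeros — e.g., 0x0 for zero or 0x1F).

Answer: 1 0x39E

Derivation:
Byte[0]=DE: 2-byte lead. pending=1, acc=0x1E
Byte[1]=B0: continuation. acc=(acc<<6)|0x30=0x7B0, pending=0
Byte[2]=E3: 3-byte lead. pending=2, acc=0x3
Byte[3]=BF: continuation. acc=(acc<<6)|0x3F=0xFF, pending=1
Byte[4]=8E: continuation. acc=(acc<<6)|0x0E=0x3FCE, pending=0
Byte[5]=D8: 2-byte lead. pending=1, acc=0x18
Byte[6]=A5: continuation. acc=(acc<<6)|0x25=0x625, pending=0
Byte[7]=EE: 3-byte lead. pending=2, acc=0xE
Byte[8]=9E: continuation. acc=(acc<<6)|0x1E=0x39E, pending=1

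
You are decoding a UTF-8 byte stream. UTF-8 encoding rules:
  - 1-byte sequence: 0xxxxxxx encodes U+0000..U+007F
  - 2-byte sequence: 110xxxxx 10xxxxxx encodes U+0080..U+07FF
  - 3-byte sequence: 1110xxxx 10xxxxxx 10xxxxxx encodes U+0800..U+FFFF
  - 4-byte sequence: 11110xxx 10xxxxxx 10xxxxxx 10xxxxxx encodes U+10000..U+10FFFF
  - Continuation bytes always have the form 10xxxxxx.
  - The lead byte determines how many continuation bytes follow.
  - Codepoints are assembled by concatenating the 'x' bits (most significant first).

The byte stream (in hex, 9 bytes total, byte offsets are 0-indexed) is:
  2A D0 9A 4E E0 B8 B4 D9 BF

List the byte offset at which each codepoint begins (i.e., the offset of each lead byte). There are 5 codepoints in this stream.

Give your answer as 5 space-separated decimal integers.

Answer: 0 1 3 4 7

Derivation:
Byte[0]=2A: 1-byte ASCII. cp=U+002A
Byte[1]=D0: 2-byte lead, need 1 cont bytes. acc=0x10
Byte[2]=9A: continuation. acc=(acc<<6)|0x1A=0x41A
Completed: cp=U+041A (starts at byte 1)
Byte[3]=4E: 1-byte ASCII. cp=U+004E
Byte[4]=E0: 3-byte lead, need 2 cont bytes. acc=0x0
Byte[5]=B8: continuation. acc=(acc<<6)|0x38=0x38
Byte[6]=B4: continuation. acc=(acc<<6)|0x34=0xE34
Completed: cp=U+0E34 (starts at byte 4)
Byte[7]=D9: 2-byte lead, need 1 cont bytes. acc=0x19
Byte[8]=BF: continuation. acc=(acc<<6)|0x3F=0x67F
Completed: cp=U+067F (starts at byte 7)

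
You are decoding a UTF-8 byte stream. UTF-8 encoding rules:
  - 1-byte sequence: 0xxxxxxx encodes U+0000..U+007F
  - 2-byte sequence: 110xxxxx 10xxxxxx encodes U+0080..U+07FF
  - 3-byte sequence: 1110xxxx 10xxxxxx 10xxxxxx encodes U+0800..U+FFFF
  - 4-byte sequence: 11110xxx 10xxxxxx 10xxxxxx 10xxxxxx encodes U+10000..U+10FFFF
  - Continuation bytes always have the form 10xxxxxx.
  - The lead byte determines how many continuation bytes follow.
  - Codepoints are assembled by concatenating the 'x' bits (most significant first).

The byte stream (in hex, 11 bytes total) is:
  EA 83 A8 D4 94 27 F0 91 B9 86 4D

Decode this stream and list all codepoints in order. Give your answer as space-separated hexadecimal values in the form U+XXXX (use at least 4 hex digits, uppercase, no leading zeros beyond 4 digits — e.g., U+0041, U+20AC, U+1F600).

Byte[0]=EA: 3-byte lead, need 2 cont bytes. acc=0xA
Byte[1]=83: continuation. acc=(acc<<6)|0x03=0x283
Byte[2]=A8: continuation. acc=(acc<<6)|0x28=0xA0E8
Completed: cp=U+A0E8 (starts at byte 0)
Byte[3]=D4: 2-byte lead, need 1 cont bytes. acc=0x14
Byte[4]=94: continuation. acc=(acc<<6)|0x14=0x514
Completed: cp=U+0514 (starts at byte 3)
Byte[5]=27: 1-byte ASCII. cp=U+0027
Byte[6]=F0: 4-byte lead, need 3 cont bytes. acc=0x0
Byte[7]=91: continuation. acc=(acc<<6)|0x11=0x11
Byte[8]=B9: continuation. acc=(acc<<6)|0x39=0x479
Byte[9]=86: continuation. acc=(acc<<6)|0x06=0x11E46
Completed: cp=U+11E46 (starts at byte 6)
Byte[10]=4D: 1-byte ASCII. cp=U+004D

Answer: U+A0E8 U+0514 U+0027 U+11E46 U+004D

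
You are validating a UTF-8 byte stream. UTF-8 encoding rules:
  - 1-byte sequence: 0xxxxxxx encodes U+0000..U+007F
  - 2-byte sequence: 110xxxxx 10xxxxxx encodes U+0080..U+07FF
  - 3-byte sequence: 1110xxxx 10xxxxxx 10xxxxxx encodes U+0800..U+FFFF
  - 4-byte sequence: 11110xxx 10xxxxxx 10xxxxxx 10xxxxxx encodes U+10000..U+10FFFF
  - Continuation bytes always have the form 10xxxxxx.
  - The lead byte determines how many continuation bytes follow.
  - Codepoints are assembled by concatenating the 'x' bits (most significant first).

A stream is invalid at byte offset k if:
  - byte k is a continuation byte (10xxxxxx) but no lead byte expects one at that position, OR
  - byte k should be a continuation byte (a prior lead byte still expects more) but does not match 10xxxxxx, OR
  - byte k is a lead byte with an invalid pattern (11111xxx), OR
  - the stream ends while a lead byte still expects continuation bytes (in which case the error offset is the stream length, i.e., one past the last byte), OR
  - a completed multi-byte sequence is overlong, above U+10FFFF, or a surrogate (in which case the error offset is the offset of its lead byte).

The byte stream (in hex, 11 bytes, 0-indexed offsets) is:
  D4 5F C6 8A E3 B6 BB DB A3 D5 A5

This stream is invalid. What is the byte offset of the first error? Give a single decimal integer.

Answer: 1

Derivation:
Byte[0]=D4: 2-byte lead, need 1 cont bytes. acc=0x14
Byte[1]=5F: expected 10xxxxxx continuation. INVALID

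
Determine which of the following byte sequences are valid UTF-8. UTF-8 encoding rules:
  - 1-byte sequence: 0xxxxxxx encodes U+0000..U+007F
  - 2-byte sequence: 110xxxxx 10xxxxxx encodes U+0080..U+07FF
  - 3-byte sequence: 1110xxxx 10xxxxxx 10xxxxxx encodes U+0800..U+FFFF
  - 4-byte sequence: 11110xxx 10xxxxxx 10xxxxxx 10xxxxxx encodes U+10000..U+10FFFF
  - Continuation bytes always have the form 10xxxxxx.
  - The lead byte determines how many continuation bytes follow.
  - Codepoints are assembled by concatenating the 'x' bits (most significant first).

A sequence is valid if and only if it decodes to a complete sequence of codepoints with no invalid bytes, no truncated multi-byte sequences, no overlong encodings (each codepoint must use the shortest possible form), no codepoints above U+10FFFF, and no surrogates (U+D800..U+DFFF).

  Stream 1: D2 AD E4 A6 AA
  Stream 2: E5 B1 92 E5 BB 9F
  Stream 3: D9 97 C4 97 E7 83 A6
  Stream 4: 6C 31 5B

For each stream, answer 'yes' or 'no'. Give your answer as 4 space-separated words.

Answer: yes yes yes yes

Derivation:
Stream 1: decodes cleanly. VALID
Stream 2: decodes cleanly. VALID
Stream 3: decodes cleanly. VALID
Stream 4: decodes cleanly. VALID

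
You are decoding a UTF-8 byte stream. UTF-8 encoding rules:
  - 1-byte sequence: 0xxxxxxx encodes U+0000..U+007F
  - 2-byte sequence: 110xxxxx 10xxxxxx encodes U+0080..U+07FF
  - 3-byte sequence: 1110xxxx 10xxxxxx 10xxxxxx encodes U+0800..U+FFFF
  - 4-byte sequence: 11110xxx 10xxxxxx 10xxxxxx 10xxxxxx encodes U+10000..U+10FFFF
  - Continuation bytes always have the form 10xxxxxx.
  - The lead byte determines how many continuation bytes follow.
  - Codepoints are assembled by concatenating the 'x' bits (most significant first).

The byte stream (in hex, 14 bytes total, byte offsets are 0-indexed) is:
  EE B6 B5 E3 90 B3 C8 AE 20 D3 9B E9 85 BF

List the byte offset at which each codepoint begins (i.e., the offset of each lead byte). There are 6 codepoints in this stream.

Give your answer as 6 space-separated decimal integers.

Answer: 0 3 6 8 9 11

Derivation:
Byte[0]=EE: 3-byte lead, need 2 cont bytes. acc=0xE
Byte[1]=B6: continuation. acc=(acc<<6)|0x36=0x3B6
Byte[2]=B5: continuation. acc=(acc<<6)|0x35=0xEDB5
Completed: cp=U+EDB5 (starts at byte 0)
Byte[3]=E3: 3-byte lead, need 2 cont bytes. acc=0x3
Byte[4]=90: continuation. acc=(acc<<6)|0x10=0xD0
Byte[5]=B3: continuation. acc=(acc<<6)|0x33=0x3433
Completed: cp=U+3433 (starts at byte 3)
Byte[6]=C8: 2-byte lead, need 1 cont bytes. acc=0x8
Byte[7]=AE: continuation. acc=(acc<<6)|0x2E=0x22E
Completed: cp=U+022E (starts at byte 6)
Byte[8]=20: 1-byte ASCII. cp=U+0020
Byte[9]=D3: 2-byte lead, need 1 cont bytes. acc=0x13
Byte[10]=9B: continuation. acc=(acc<<6)|0x1B=0x4DB
Completed: cp=U+04DB (starts at byte 9)
Byte[11]=E9: 3-byte lead, need 2 cont bytes. acc=0x9
Byte[12]=85: continuation. acc=(acc<<6)|0x05=0x245
Byte[13]=BF: continuation. acc=(acc<<6)|0x3F=0x917F
Completed: cp=U+917F (starts at byte 11)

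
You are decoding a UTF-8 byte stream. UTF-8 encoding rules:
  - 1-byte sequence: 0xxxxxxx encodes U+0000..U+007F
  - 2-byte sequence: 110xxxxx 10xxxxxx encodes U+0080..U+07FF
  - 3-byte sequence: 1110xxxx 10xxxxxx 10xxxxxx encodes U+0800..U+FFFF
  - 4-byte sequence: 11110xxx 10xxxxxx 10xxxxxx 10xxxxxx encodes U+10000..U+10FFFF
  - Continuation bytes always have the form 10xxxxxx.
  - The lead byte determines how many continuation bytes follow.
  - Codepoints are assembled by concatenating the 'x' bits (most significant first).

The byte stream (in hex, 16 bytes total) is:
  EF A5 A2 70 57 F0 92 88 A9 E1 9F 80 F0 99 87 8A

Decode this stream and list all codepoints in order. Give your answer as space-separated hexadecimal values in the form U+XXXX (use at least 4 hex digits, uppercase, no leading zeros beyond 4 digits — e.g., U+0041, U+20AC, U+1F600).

Byte[0]=EF: 3-byte lead, need 2 cont bytes. acc=0xF
Byte[1]=A5: continuation. acc=(acc<<6)|0x25=0x3E5
Byte[2]=A2: continuation. acc=(acc<<6)|0x22=0xF962
Completed: cp=U+F962 (starts at byte 0)
Byte[3]=70: 1-byte ASCII. cp=U+0070
Byte[4]=57: 1-byte ASCII. cp=U+0057
Byte[5]=F0: 4-byte lead, need 3 cont bytes. acc=0x0
Byte[6]=92: continuation. acc=(acc<<6)|0x12=0x12
Byte[7]=88: continuation. acc=(acc<<6)|0x08=0x488
Byte[8]=A9: continuation. acc=(acc<<6)|0x29=0x12229
Completed: cp=U+12229 (starts at byte 5)
Byte[9]=E1: 3-byte lead, need 2 cont bytes. acc=0x1
Byte[10]=9F: continuation. acc=(acc<<6)|0x1F=0x5F
Byte[11]=80: continuation. acc=(acc<<6)|0x00=0x17C0
Completed: cp=U+17C0 (starts at byte 9)
Byte[12]=F0: 4-byte lead, need 3 cont bytes. acc=0x0
Byte[13]=99: continuation. acc=(acc<<6)|0x19=0x19
Byte[14]=87: continuation. acc=(acc<<6)|0x07=0x647
Byte[15]=8A: continuation. acc=(acc<<6)|0x0A=0x191CA
Completed: cp=U+191CA (starts at byte 12)

Answer: U+F962 U+0070 U+0057 U+12229 U+17C0 U+191CA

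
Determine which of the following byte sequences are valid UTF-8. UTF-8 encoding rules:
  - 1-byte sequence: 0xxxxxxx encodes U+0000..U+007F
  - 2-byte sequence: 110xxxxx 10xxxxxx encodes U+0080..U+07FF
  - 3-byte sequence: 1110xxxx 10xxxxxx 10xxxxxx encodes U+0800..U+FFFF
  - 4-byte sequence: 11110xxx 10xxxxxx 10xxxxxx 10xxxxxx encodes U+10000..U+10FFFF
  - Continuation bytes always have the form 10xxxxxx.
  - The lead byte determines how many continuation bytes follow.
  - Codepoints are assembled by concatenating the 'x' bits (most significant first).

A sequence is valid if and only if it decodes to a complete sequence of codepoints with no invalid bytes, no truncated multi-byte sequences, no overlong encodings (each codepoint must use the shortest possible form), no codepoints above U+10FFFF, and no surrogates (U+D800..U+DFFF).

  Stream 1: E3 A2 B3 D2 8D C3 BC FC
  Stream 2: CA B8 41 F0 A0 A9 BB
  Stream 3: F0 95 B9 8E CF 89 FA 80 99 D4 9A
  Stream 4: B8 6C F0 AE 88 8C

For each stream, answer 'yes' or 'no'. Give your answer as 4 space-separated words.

Stream 1: error at byte offset 7. INVALID
Stream 2: decodes cleanly. VALID
Stream 3: error at byte offset 6. INVALID
Stream 4: error at byte offset 0. INVALID

Answer: no yes no no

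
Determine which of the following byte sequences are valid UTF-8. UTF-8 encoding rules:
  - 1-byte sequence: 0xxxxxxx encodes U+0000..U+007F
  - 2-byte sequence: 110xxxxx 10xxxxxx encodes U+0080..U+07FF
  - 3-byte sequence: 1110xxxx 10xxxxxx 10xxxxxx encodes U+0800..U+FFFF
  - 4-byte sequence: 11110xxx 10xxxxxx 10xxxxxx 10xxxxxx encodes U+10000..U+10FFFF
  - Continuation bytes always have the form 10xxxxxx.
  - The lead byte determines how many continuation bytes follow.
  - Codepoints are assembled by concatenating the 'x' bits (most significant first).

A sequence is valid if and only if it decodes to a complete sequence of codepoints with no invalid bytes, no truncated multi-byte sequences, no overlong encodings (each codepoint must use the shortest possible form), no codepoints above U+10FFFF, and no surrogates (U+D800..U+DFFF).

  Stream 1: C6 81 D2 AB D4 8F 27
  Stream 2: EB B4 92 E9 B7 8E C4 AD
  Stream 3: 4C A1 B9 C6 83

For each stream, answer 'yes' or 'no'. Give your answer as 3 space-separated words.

Stream 1: decodes cleanly. VALID
Stream 2: decodes cleanly. VALID
Stream 3: error at byte offset 1. INVALID

Answer: yes yes no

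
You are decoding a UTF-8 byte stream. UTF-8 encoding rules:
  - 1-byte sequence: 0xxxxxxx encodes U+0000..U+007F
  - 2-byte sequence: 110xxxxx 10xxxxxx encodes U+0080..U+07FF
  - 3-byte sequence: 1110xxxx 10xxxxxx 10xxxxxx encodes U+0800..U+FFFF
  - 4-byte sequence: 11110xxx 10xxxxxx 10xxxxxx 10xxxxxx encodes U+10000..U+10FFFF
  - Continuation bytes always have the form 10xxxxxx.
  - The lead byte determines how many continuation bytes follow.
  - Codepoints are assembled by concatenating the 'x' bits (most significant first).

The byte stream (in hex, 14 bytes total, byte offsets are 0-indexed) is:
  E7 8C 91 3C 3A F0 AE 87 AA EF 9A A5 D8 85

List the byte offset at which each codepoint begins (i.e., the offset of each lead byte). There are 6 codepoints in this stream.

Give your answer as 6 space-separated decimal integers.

Byte[0]=E7: 3-byte lead, need 2 cont bytes. acc=0x7
Byte[1]=8C: continuation. acc=(acc<<6)|0x0C=0x1CC
Byte[2]=91: continuation. acc=(acc<<6)|0x11=0x7311
Completed: cp=U+7311 (starts at byte 0)
Byte[3]=3C: 1-byte ASCII. cp=U+003C
Byte[4]=3A: 1-byte ASCII. cp=U+003A
Byte[5]=F0: 4-byte lead, need 3 cont bytes. acc=0x0
Byte[6]=AE: continuation. acc=(acc<<6)|0x2E=0x2E
Byte[7]=87: continuation. acc=(acc<<6)|0x07=0xB87
Byte[8]=AA: continuation. acc=(acc<<6)|0x2A=0x2E1EA
Completed: cp=U+2E1EA (starts at byte 5)
Byte[9]=EF: 3-byte lead, need 2 cont bytes. acc=0xF
Byte[10]=9A: continuation. acc=(acc<<6)|0x1A=0x3DA
Byte[11]=A5: continuation. acc=(acc<<6)|0x25=0xF6A5
Completed: cp=U+F6A5 (starts at byte 9)
Byte[12]=D8: 2-byte lead, need 1 cont bytes. acc=0x18
Byte[13]=85: continuation. acc=(acc<<6)|0x05=0x605
Completed: cp=U+0605 (starts at byte 12)

Answer: 0 3 4 5 9 12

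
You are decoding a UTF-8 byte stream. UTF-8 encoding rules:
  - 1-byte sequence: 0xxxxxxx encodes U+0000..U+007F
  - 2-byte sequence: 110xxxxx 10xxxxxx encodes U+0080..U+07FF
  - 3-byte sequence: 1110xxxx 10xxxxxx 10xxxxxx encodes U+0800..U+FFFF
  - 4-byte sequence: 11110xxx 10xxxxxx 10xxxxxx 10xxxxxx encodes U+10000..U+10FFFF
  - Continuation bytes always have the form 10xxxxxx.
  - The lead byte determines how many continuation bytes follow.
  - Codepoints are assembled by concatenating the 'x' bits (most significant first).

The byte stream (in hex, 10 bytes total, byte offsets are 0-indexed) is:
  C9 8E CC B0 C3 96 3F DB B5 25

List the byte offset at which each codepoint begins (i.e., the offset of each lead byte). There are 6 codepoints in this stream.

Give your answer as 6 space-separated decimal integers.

Byte[0]=C9: 2-byte lead, need 1 cont bytes. acc=0x9
Byte[1]=8E: continuation. acc=(acc<<6)|0x0E=0x24E
Completed: cp=U+024E (starts at byte 0)
Byte[2]=CC: 2-byte lead, need 1 cont bytes. acc=0xC
Byte[3]=B0: continuation. acc=(acc<<6)|0x30=0x330
Completed: cp=U+0330 (starts at byte 2)
Byte[4]=C3: 2-byte lead, need 1 cont bytes. acc=0x3
Byte[5]=96: continuation. acc=(acc<<6)|0x16=0xD6
Completed: cp=U+00D6 (starts at byte 4)
Byte[6]=3F: 1-byte ASCII. cp=U+003F
Byte[7]=DB: 2-byte lead, need 1 cont bytes. acc=0x1B
Byte[8]=B5: continuation. acc=(acc<<6)|0x35=0x6F5
Completed: cp=U+06F5 (starts at byte 7)
Byte[9]=25: 1-byte ASCII. cp=U+0025

Answer: 0 2 4 6 7 9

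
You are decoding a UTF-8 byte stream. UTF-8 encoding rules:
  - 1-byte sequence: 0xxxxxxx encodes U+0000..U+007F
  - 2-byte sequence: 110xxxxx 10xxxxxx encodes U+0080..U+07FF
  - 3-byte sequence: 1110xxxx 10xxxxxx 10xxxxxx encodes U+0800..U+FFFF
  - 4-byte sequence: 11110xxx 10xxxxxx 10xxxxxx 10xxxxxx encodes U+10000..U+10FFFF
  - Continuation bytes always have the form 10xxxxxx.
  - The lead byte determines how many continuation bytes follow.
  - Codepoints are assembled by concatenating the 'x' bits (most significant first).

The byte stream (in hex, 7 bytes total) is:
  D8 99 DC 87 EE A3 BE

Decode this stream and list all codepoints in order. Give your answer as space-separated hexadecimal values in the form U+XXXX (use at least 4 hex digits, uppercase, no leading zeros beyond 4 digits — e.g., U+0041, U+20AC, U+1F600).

Byte[0]=D8: 2-byte lead, need 1 cont bytes. acc=0x18
Byte[1]=99: continuation. acc=(acc<<6)|0x19=0x619
Completed: cp=U+0619 (starts at byte 0)
Byte[2]=DC: 2-byte lead, need 1 cont bytes. acc=0x1C
Byte[3]=87: continuation. acc=(acc<<6)|0x07=0x707
Completed: cp=U+0707 (starts at byte 2)
Byte[4]=EE: 3-byte lead, need 2 cont bytes. acc=0xE
Byte[5]=A3: continuation. acc=(acc<<6)|0x23=0x3A3
Byte[6]=BE: continuation. acc=(acc<<6)|0x3E=0xE8FE
Completed: cp=U+E8FE (starts at byte 4)

Answer: U+0619 U+0707 U+E8FE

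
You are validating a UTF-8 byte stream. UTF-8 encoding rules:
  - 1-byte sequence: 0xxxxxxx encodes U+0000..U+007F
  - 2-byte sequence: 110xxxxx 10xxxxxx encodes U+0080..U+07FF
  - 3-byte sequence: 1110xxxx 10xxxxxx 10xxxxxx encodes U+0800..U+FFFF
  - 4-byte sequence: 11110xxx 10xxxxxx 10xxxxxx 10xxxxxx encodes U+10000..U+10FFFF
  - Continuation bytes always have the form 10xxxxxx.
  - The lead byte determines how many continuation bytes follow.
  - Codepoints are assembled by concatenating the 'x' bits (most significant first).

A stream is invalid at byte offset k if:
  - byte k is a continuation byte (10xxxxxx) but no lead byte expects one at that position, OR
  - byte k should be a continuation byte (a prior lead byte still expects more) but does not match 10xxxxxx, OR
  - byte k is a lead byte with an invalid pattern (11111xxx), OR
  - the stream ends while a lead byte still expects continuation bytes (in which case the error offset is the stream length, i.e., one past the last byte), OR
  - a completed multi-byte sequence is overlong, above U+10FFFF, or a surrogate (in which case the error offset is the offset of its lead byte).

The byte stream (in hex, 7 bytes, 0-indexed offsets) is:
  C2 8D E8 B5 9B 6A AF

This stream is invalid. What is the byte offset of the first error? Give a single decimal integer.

Byte[0]=C2: 2-byte lead, need 1 cont bytes. acc=0x2
Byte[1]=8D: continuation. acc=(acc<<6)|0x0D=0x8D
Completed: cp=U+008D (starts at byte 0)
Byte[2]=E8: 3-byte lead, need 2 cont bytes. acc=0x8
Byte[3]=B5: continuation. acc=(acc<<6)|0x35=0x235
Byte[4]=9B: continuation. acc=(acc<<6)|0x1B=0x8D5B
Completed: cp=U+8D5B (starts at byte 2)
Byte[5]=6A: 1-byte ASCII. cp=U+006A
Byte[6]=AF: INVALID lead byte (not 0xxx/110x/1110/11110)

Answer: 6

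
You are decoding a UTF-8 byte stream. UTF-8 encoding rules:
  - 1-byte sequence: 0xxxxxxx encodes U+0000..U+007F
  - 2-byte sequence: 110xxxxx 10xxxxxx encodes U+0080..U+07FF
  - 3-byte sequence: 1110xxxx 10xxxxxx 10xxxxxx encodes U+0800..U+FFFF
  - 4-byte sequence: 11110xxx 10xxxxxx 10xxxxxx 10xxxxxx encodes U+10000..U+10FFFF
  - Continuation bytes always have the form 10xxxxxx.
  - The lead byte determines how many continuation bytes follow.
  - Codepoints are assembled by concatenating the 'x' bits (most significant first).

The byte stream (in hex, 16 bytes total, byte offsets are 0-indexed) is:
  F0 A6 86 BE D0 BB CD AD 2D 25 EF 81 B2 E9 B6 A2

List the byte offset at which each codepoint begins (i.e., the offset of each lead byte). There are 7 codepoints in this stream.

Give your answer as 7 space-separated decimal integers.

Answer: 0 4 6 8 9 10 13

Derivation:
Byte[0]=F0: 4-byte lead, need 3 cont bytes. acc=0x0
Byte[1]=A6: continuation. acc=(acc<<6)|0x26=0x26
Byte[2]=86: continuation. acc=(acc<<6)|0x06=0x986
Byte[3]=BE: continuation. acc=(acc<<6)|0x3E=0x261BE
Completed: cp=U+261BE (starts at byte 0)
Byte[4]=D0: 2-byte lead, need 1 cont bytes. acc=0x10
Byte[5]=BB: continuation. acc=(acc<<6)|0x3B=0x43B
Completed: cp=U+043B (starts at byte 4)
Byte[6]=CD: 2-byte lead, need 1 cont bytes. acc=0xD
Byte[7]=AD: continuation. acc=(acc<<6)|0x2D=0x36D
Completed: cp=U+036D (starts at byte 6)
Byte[8]=2D: 1-byte ASCII. cp=U+002D
Byte[9]=25: 1-byte ASCII. cp=U+0025
Byte[10]=EF: 3-byte lead, need 2 cont bytes. acc=0xF
Byte[11]=81: continuation. acc=(acc<<6)|0x01=0x3C1
Byte[12]=B2: continuation. acc=(acc<<6)|0x32=0xF072
Completed: cp=U+F072 (starts at byte 10)
Byte[13]=E9: 3-byte lead, need 2 cont bytes. acc=0x9
Byte[14]=B6: continuation. acc=(acc<<6)|0x36=0x276
Byte[15]=A2: continuation. acc=(acc<<6)|0x22=0x9DA2
Completed: cp=U+9DA2 (starts at byte 13)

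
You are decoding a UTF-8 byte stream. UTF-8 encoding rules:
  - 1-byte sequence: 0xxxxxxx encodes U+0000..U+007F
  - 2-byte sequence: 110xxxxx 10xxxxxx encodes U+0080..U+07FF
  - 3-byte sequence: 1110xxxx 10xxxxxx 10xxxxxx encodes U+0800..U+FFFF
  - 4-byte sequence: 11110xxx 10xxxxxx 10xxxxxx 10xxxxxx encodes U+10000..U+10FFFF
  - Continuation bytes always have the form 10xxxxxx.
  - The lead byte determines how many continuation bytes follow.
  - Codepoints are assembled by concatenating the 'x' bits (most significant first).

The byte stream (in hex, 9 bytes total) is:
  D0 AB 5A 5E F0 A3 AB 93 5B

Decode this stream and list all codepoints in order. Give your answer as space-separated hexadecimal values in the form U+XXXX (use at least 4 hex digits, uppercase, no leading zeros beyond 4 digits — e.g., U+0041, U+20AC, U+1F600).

Byte[0]=D0: 2-byte lead, need 1 cont bytes. acc=0x10
Byte[1]=AB: continuation. acc=(acc<<6)|0x2B=0x42B
Completed: cp=U+042B (starts at byte 0)
Byte[2]=5A: 1-byte ASCII. cp=U+005A
Byte[3]=5E: 1-byte ASCII. cp=U+005E
Byte[4]=F0: 4-byte lead, need 3 cont bytes. acc=0x0
Byte[5]=A3: continuation. acc=(acc<<6)|0x23=0x23
Byte[6]=AB: continuation. acc=(acc<<6)|0x2B=0x8EB
Byte[7]=93: continuation. acc=(acc<<6)|0x13=0x23AD3
Completed: cp=U+23AD3 (starts at byte 4)
Byte[8]=5B: 1-byte ASCII. cp=U+005B

Answer: U+042B U+005A U+005E U+23AD3 U+005B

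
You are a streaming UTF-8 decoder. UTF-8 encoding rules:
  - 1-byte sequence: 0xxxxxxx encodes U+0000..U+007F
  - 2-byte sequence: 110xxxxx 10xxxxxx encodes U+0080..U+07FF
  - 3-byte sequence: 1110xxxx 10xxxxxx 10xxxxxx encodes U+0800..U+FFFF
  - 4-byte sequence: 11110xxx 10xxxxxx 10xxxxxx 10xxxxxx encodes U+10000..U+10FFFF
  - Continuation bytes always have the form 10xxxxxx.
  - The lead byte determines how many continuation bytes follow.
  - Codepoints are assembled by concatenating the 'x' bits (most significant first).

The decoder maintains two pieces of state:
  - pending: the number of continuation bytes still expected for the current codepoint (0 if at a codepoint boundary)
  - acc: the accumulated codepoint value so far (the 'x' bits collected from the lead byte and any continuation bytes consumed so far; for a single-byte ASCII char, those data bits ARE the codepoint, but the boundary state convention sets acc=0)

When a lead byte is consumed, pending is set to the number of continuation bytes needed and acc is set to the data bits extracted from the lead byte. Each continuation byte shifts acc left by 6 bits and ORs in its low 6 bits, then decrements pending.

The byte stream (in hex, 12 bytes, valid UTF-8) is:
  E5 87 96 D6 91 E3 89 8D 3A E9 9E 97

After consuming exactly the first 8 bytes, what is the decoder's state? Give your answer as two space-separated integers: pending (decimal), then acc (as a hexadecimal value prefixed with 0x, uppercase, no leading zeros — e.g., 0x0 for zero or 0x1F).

Byte[0]=E5: 3-byte lead. pending=2, acc=0x5
Byte[1]=87: continuation. acc=(acc<<6)|0x07=0x147, pending=1
Byte[2]=96: continuation. acc=(acc<<6)|0x16=0x51D6, pending=0
Byte[3]=D6: 2-byte lead. pending=1, acc=0x16
Byte[4]=91: continuation. acc=(acc<<6)|0x11=0x591, pending=0
Byte[5]=E3: 3-byte lead. pending=2, acc=0x3
Byte[6]=89: continuation. acc=(acc<<6)|0x09=0xC9, pending=1
Byte[7]=8D: continuation. acc=(acc<<6)|0x0D=0x324D, pending=0

Answer: 0 0x324D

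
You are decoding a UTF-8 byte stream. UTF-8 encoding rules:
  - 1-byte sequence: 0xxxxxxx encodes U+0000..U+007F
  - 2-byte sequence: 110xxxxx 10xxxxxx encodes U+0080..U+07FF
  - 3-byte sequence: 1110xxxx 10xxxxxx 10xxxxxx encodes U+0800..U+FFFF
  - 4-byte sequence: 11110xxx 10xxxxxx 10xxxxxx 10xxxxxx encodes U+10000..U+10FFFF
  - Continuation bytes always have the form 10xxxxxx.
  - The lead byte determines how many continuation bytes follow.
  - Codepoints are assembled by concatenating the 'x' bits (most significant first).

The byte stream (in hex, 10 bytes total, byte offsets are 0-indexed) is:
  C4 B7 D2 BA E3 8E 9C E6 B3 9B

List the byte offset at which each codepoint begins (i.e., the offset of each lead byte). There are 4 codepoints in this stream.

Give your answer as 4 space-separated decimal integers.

Answer: 0 2 4 7

Derivation:
Byte[0]=C4: 2-byte lead, need 1 cont bytes. acc=0x4
Byte[1]=B7: continuation. acc=(acc<<6)|0x37=0x137
Completed: cp=U+0137 (starts at byte 0)
Byte[2]=D2: 2-byte lead, need 1 cont bytes. acc=0x12
Byte[3]=BA: continuation. acc=(acc<<6)|0x3A=0x4BA
Completed: cp=U+04BA (starts at byte 2)
Byte[4]=E3: 3-byte lead, need 2 cont bytes. acc=0x3
Byte[5]=8E: continuation. acc=(acc<<6)|0x0E=0xCE
Byte[6]=9C: continuation. acc=(acc<<6)|0x1C=0x339C
Completed: cp=U+339C (starts at byte 4)
Byte[7]=E6: 3-byte lead, need 2 cont bytes. acc=0x6
Byte[8]=B3: continuation. acc=(acc<<6)|0x33=0x1B3
Byte[9]=9B: continuation. acc=(acc<<6)|0x1B=0x6CDB
Completed: cp=U+6CDB (starts at byte 7)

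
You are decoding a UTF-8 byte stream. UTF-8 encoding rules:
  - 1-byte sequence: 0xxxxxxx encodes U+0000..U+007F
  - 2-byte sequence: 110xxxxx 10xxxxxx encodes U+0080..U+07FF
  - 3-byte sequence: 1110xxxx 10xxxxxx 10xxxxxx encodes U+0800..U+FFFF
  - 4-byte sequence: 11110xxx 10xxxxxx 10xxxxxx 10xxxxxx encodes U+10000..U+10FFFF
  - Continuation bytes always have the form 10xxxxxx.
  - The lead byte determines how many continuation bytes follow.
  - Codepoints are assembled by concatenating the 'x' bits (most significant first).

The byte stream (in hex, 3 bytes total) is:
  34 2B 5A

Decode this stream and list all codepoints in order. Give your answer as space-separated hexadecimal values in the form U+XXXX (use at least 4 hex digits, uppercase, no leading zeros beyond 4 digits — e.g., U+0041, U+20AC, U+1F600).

Answer: U+0034 U+002B U+005A

Derivation:
Byte[0]=34: 1-byte ASCII. cp=U+0034
Byte[1]=2B: 1-byte ASCII. cp=U+002B
Byte[2]=5A: 1-byte ASCII. cp=U+005A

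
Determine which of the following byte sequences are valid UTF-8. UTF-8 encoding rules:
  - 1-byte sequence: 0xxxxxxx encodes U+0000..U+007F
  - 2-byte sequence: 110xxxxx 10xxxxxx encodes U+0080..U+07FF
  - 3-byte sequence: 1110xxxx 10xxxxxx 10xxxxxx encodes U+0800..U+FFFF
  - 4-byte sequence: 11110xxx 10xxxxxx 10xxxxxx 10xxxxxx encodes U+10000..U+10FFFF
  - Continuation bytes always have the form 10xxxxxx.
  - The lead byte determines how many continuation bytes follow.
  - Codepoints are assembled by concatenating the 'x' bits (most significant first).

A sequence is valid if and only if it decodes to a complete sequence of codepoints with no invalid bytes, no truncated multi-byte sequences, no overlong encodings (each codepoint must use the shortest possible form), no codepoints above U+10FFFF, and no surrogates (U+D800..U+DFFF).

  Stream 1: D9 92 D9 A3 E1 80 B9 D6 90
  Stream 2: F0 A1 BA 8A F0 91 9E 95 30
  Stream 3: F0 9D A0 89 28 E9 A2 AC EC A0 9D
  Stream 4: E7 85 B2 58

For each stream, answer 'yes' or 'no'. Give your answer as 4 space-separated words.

Answer: yes yes yes yes

Derivation:
Stream 1: decodes cleanly. VALID
Stream 2: decodes cleanly. VALID
Stream 3: decodes cleanly. VALID
Stream 4: decodes cleanly. VALID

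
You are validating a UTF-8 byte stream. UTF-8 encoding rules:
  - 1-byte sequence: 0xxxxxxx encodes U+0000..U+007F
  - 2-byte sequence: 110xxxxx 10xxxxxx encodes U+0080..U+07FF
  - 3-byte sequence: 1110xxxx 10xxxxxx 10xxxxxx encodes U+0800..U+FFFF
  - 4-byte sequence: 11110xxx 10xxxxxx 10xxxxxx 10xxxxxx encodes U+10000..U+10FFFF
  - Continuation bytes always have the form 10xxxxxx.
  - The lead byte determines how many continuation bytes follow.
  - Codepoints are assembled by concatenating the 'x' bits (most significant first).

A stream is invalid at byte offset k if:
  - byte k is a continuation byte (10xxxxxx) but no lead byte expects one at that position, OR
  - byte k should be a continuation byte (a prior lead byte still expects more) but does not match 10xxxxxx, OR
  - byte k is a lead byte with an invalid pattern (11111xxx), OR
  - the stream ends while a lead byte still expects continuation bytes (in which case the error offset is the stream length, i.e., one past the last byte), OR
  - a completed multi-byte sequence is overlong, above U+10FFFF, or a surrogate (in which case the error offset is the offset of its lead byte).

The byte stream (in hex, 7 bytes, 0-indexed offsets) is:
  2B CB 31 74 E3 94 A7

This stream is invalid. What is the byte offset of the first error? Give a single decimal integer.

Answer: 2

Derivation:
Byte[0]=2B: 1-byte ASCII. cp=U+002B
Byte[1]=CB: 2-byte lead, need 1 cont bytes. acc=0xB
Byte[2]=31: expected 10xxxxxx continuation. INVALID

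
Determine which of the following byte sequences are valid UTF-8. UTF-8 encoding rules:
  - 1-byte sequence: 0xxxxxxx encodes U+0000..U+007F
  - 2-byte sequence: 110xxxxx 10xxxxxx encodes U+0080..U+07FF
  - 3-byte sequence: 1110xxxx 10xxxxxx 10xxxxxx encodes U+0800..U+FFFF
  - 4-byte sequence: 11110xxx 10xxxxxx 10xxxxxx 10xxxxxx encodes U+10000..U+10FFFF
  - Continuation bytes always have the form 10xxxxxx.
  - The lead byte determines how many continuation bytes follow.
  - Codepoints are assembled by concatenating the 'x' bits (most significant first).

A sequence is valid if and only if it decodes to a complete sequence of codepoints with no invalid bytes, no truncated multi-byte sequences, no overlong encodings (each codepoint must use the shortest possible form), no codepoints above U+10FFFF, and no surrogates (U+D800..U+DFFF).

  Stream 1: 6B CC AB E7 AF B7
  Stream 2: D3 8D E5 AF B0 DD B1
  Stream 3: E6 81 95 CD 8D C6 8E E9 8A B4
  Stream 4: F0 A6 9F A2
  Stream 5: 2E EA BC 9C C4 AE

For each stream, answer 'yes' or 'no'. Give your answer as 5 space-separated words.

Stream 1: decodes cleanly. VALID
Stream 2: decodes cleanly. VALID
Stream 3: decodes cleanly. VALID
Stream 4: decodes cleanly. VALID
Stream 5: decodes cleanly. VALID

Answer: yes yes yes yes yes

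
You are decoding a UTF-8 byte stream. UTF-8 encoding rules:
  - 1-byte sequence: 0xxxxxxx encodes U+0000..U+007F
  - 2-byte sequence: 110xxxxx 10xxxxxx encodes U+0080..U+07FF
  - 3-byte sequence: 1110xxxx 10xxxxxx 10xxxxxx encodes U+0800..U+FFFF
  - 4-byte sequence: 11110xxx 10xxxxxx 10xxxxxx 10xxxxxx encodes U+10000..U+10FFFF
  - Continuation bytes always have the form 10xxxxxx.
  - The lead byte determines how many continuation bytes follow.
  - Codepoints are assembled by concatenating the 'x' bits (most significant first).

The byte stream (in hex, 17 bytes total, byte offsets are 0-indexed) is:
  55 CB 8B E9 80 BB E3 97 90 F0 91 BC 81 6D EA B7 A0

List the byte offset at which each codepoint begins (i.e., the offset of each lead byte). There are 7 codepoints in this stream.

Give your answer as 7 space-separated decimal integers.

Answer: 0 1 3 6 9 13 14

Derivation:
Byte[0]=55: 1-byte ASCII. cp=U+0055
Byte[1]=CB: 2-byte lead, need 1 cont bytes. acc=0xB
Byte[2]=8B: continuation. acc=(acc<<6)|0x0B=0x2CB
Completed: cp=U+02CB (starts at byte 1)
Byte[3]=E9: 3-byte lead, need 2 cont bytes. acc=0x9
Byte[4]=80: continuation. acc=(acc<<6)|0x00=0x240
Byte[5]=BB: continuation. acc=(acc<<6)|0x3B=0x903B
Completed: cp=U+903B (starts at byte 3)
Byte[6]=E3: 3-byte lead, need 2 cont bytes. acc=0x3
Byte[7]=97: continuation. acc=(acc<<6)|0x17=0xD7
Byte[8]=90: continuation. acc=(acc<<6)|0x10=0x35D0
Completed: cp=U+35D0 (starts at byte 6)
Byte[9]=F0: 4-byte lead, need 3 cont bytes. acc=0x0
Byte[10]=91: continuation. acc=(acc<<6)|0x11=0x11
Byte[11]=BC: continuation. acc=(acc<<6)|0x3C=0x47C
Byte[12]=81: continuation. acc=(acc<<6)|0x01=0x11F01
Completed: cp=U+11F01 (starts at byte 9)
Byte[13]=6D: 1-byte ASCII. cp=U+006D
Byte[14]=EA: 3-byte lead, need 2 cont bytes. acc=0xA
Byte[15]=B7: continuation. acc=(acc<<6)|0x37=0x2B7
Byte[16]=A0: continuation. acc=(acc<<6)|0x20=0xADE0
Completed: cp=U+ADE0 (starts at byte 14)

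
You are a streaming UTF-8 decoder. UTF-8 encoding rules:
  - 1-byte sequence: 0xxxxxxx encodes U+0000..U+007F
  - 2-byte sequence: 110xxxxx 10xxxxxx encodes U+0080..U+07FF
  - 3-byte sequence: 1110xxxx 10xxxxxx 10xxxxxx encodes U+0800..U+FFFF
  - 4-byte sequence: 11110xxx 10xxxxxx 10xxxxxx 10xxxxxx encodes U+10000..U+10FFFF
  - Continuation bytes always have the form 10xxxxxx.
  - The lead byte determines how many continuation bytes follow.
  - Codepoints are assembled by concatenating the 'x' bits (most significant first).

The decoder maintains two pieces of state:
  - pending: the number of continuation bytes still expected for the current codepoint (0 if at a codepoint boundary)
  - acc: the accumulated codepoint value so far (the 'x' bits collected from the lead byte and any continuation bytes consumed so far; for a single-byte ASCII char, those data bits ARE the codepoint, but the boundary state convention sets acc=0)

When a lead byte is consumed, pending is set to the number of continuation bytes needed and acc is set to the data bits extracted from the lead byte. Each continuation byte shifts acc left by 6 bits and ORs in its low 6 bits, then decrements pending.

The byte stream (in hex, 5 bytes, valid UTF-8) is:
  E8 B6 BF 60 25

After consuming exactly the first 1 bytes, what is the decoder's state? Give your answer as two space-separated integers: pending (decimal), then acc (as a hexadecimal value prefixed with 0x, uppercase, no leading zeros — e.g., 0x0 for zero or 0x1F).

Byte[0]=E8: 3-byte lead. pending=2, acc=0x8

Answer: 2 0x8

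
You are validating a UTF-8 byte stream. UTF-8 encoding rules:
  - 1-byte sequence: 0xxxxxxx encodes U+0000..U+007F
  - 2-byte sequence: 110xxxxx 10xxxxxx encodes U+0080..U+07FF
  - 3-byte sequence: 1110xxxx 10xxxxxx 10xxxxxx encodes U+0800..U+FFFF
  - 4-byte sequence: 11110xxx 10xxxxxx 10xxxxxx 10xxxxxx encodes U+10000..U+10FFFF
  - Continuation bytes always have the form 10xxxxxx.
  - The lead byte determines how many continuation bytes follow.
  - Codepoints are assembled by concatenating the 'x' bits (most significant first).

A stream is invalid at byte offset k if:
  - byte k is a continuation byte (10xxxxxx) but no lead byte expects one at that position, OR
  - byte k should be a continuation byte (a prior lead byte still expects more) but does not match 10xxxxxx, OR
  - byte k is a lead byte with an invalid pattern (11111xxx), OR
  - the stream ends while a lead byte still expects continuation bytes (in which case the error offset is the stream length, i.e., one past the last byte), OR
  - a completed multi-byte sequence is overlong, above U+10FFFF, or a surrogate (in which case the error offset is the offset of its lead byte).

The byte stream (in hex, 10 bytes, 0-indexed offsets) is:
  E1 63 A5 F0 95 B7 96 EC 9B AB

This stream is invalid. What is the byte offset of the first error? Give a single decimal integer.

Answer: 1

Derivation:
Byte[0]=E1: 3-byte lead, need 2 cont bytes. acc=0x1
Byte[1]=63: expected 10xxxxxx continuation. INVALID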